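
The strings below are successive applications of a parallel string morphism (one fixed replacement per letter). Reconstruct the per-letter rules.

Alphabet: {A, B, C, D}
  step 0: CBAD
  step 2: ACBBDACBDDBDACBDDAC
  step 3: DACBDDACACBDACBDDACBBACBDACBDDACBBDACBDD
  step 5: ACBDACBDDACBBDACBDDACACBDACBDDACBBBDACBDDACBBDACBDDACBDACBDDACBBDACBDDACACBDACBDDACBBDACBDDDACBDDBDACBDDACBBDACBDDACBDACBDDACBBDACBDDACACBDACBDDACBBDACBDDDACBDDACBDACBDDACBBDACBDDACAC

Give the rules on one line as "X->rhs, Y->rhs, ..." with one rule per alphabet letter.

  step 2 ⇒ step 3: ACBBDACBDDBDACBDDAC ⇒ DAC·BDD·AC·AC·B·DAC·BDD·AC·B·B·AC·B·DAC·BDD·AC·B·B·DAC·BDD
    A ↦ DAC
    B ↦ AC
    C ↦ BDD
    D ↦ B

A->DAC, B->AC, C->BDD, D->B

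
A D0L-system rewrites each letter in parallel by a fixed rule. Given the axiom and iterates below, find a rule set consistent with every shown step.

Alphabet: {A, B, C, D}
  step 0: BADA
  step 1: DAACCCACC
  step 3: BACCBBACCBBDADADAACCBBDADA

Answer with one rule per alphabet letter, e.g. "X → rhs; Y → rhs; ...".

  step 0 ⇒ step 1: BADA ⇒ DA·ACC·C·ACC
    A ↦ ACC
    B ↦ DA
    D ↦ C
    C ↦ B  (constrained at step 1)

A->ACC, B->DA, C->B, D->C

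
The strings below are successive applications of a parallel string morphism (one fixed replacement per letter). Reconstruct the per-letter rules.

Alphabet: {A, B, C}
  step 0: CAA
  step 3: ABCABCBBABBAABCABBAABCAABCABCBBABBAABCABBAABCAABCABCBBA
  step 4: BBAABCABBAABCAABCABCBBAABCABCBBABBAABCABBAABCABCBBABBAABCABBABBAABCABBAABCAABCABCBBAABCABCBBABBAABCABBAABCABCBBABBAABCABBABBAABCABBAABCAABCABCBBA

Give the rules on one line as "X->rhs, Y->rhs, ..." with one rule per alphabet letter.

  step 3 ⇒ step 4: ABCABCBBABBAABCABBAABCAABCABCBBABBAABCABBAABCAABCABCBBA ⇒ BBA·ABC·A·BBA·ABC·A·ABC·ABC·BBA·ABC·ABC·BBA·BBA·ABC·A·BBA·ABC·ABC·BBA·BBA·ABC·A·BBA·BBA·ABC·A·BBA·ABC·A·ABC·ABC·BBA·ABC·ABC·BBA·BBA·ABC·A·BBA·ABC·ABC·BBA·BBA·ABC·A·BBA·BBA·ABC·A·BBA·ABC·A·ABC·ABC·BBA
    A ↦ BBA
    B ↦ ABC
    C ↦ A

A->BBA, B->ABC, C->A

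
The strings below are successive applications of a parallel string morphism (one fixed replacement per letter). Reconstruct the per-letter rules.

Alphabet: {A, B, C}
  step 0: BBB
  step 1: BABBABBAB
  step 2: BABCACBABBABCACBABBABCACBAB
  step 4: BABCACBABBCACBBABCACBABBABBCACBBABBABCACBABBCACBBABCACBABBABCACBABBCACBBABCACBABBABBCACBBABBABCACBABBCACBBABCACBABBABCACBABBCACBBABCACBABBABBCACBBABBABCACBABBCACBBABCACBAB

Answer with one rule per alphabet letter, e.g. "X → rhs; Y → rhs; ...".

  step 1 ⇒ step 2: BABBABBAB ⇒ BAB·CAC·BAB·BAB·CAC·BAB·BAB·CAC·BAB
    A ↦ CAC
    B ↦ BAB
    C ↦ B  (constrained at step 2)

A->CAC, B->BAB, C->B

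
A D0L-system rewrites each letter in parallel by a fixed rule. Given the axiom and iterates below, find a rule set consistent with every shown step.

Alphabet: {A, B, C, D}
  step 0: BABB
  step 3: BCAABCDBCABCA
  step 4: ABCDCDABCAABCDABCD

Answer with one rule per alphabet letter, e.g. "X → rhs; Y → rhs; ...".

  step 3 ⇒ step 4: BCAABCDBCABCA ⇒ A·B·CD·CD·A·B·CA·A·B·CD·A·B·CD
    A ↦ CD
    B ↦ A
    C ↦ B
    D ↦ CA

A->CD, B->A, C->B, D->CA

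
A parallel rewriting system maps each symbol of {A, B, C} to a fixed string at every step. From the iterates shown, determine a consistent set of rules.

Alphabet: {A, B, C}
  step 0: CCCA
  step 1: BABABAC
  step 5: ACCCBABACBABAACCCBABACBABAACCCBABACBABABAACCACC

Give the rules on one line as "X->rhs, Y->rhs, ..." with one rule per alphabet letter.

A->C, B->AC, C->BA

  step 0 ⇒ step 1: CCCA ⇒ BA·BA·BA·C
    A ↦ C
    C ↦ BA
    B ↦ AC  (constrained at step 1)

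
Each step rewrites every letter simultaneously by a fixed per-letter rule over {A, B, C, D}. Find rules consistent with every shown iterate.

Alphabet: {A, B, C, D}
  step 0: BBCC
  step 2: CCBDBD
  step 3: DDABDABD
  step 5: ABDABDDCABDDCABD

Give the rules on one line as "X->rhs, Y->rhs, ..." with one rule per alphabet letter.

  step 2 ⇒ step 3: CCBDBD ⇒ D·D·A·BD·A·BD
    B ↦ A
    C ↦ D
    D ↦ BD
    A ↦ C  (constrained at step 3)

A->C, B->A, C->D, D->BD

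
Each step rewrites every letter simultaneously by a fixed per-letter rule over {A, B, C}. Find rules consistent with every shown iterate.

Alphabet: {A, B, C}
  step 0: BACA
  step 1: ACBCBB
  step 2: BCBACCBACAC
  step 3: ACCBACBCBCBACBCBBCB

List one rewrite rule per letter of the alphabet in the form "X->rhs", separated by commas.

  step 2 ⇒ step 3: BCBACCBACAC ⇒ AC·CB·AC·B·CB·CB·AC·B·CB·B·CB
    A ↦ B
    B ↦ AC
    C ↦ CB

A->B, B->AC, C->CB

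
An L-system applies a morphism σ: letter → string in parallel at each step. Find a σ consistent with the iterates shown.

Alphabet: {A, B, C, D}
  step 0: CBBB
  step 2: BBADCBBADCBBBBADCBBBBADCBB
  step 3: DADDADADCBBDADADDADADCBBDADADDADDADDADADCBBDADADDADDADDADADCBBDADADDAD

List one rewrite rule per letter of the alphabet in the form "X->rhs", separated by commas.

A->ADC, B->DAD, C->DA, D->BB

  step 2 ⇒ step 3: BBADCBBADCBBBBADCBBBBADCBB ⇒ DAD·DAD·ADC·BB·DA·DAD·DAD·ADC·BB·DA·DAD·DAD·DAD·DAD·ADC·BB·DA·DAD·DAD·DAD·DAD·ADC·BB·DA·DAD·DAD
    A ↦ ADC
    B ↦ DAD
    C ↦ DA
    D ↦ BB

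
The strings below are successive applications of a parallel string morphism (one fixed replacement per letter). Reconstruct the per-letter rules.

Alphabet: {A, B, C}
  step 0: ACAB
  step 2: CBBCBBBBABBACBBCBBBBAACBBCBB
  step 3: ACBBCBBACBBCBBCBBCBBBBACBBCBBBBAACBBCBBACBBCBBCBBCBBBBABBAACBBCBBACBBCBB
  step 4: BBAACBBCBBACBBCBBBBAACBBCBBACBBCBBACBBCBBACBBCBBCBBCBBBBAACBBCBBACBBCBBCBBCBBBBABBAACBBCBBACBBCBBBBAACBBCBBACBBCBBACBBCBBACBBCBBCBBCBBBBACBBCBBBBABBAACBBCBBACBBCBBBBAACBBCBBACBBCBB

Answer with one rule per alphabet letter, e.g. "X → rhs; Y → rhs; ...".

  step 3 ⇒ step 4: ACBBCBBACBBCBBCBBCBBBBACBBCBBBBAACBBCBBACBBCBBCBBCBBBBABBAACBBCBBACBBCBB ⇒ BBA·A·CBB·CBB·A·CBB·CBB·BBA·A·CBB·CBB·A·CBB·CBB·A·CBB·CBB·A·CBB·CBB·CBB·CBB·BBA·A·CBB·CBB·A·CBB·CBB·CBB·CBB·BBA·BBA·A·CBB·CBB·A·CBB·CBB·BBA·A·CBB·CBB·A·CBB·CBB·A·CBB·CBB·A·CBB·CBB·CBB·CBB·BBA·CBB·CBB·BBA·BBA·A·CBB·CBB·A·CBB·CBB·BBA·A·CBB·CBB·A·CBB·CBB
    A ↦ BBA
    B ↦ CBB
    C ↦ A

A->BBA, B->CBB, C->A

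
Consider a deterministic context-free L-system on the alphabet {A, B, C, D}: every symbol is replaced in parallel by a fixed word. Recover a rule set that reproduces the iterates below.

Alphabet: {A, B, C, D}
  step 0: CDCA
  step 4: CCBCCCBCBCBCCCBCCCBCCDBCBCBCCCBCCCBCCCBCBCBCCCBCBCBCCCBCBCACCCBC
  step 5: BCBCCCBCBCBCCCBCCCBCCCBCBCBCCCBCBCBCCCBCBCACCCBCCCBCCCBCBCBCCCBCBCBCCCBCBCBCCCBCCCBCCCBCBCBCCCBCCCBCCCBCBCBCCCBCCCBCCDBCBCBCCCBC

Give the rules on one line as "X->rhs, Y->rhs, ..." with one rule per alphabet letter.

A->CD, B->CC, C->BC, D->AC

  step 4 ⇒ step 5: CCBCCCBCBCBCCCBCCCBCCDBCBCBCCCBCCCBCCCBCBCBCCCBCBCBCCCBCBCACCCBC ⇒ BC·BC·CC·BC·BC·BC·CC·BC·CC·BC·CC·BC·BC·BC·CC·BC·BC·BC·CC·BC·BC·AC·CC·BC·CC·BC·CC·BC·BC·BC·CC·BC·BC·BC·CC·BC·BC·BC·CC·BC·CC·BC·CC·BC·BC·BC·CC·BC·CC·BC·CC·BC·BC·BC·CC·BC·CC·BC·CD·BC·BC·BC·CC·BC
    A ↦ CD
    B ↦ CC
    C ↦ BC
    D ↦ AC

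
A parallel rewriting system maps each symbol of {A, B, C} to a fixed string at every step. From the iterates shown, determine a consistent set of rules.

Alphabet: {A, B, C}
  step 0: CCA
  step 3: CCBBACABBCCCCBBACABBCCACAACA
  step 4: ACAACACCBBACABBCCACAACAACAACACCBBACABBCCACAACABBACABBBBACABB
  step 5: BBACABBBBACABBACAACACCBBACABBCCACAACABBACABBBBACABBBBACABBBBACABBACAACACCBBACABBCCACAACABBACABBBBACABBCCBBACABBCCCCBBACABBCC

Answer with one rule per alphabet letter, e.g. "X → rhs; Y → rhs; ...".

A->BB, B->C, C->ACA

  step 4 ⇒ step 5: ACAACACCBBACABBCCACAACAACAACACCBBACABBCCACAACABBACABBBBACABB ⇒ BB·ACA·BB·BB·ACA·BB·ACA·ACA·C·C·BB·ACA·BB·C·C·ACA·ACA·BB·ACA·BB·BB·ACA·BB·BB·ACA·BB·BB·ACA·BB·ACA·ACA·C·C·BB·ACA·BB·C·C·ACA·ACA·BB·ACA·BB·BB·ACA·BB·C·C·BB·ACA·BB·C·C·C·C·BB·ACA·BB·C·C
    A ↦ BB
    B ↦ C
    C ↦ ACA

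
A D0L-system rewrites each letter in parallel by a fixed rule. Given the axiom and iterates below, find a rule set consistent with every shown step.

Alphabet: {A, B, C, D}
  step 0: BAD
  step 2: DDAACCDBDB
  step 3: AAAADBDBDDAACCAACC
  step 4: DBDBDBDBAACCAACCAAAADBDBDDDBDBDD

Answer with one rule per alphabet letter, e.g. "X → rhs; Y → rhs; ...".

  step 3 ⇒ step 4: AAAADBDBDDAACCAACC ⇒ DB·DB·DB·DB·AA·CC·AA·CC·AA·AA·DB·DB·D·D·DB·DB·D·D
    A ↦ DB
    B ↦ CC
    C ↦ D
    D ↦ AA

A->DB, B->CC, C->D, D->AA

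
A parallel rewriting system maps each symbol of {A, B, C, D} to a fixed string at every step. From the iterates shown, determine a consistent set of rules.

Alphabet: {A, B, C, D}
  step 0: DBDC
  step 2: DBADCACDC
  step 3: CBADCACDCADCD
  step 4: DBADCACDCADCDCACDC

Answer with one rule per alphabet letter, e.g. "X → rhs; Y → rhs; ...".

A->CA, B->BAD, C->D, D->C

  step 3 ⇒ step 4: CBADCACDCADCD ⇒ D·BAD·CA·C·D·CA·D·C·D·CA·C·D·C
    A ↦ CA
    B ↦ BAD
    C ↦ D
    D ↦ C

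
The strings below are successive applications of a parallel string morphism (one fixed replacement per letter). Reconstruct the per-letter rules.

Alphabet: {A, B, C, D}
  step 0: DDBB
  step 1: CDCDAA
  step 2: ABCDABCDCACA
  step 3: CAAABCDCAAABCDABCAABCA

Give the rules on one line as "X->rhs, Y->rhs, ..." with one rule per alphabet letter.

A->CA, B->A, C->AB, D->CD

  step 2 ⇒ step 3: ABCDABCDCACA ⇒ CA·A·AB·CD·CA·A·AB·CD·AB·CA·AB·CA
    A ↦ CA
    B ↦ A
    C ↦ AB
    D ↦ CD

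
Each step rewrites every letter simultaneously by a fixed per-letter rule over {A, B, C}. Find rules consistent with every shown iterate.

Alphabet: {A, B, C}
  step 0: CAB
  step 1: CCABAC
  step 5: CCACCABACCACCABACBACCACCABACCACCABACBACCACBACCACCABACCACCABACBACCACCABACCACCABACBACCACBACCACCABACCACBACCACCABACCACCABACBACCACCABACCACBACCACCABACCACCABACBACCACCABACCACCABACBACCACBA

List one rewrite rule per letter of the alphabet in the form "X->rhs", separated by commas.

  step 0 ⇒ step 1: CAB ⇒ CCA·BA·C
    A ↦ BA
    B ↦ C
    C ↦ CCA

A->BA, B->C, C->CCA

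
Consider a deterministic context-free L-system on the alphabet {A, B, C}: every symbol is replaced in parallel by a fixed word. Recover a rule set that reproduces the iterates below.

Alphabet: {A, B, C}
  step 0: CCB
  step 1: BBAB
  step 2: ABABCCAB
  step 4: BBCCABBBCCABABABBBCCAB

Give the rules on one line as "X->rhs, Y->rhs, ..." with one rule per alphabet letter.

  step 1 ⇒ step 2: BBAB ⇒ AB·AB·CC·AB
    A ↦ CC
    B ↦ AB
  step 0 ⇒ step 1: CCB ⇒ B·B·AB
    C ↦ B

A->CC, B->AB, C->B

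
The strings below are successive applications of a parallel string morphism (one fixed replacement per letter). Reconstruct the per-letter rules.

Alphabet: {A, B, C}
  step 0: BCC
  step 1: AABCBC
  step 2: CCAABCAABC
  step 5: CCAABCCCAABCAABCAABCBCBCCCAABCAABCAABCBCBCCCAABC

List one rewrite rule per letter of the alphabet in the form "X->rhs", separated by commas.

A->C, B->AA, C->BC

  step 1 ⇒ step 2: AABCBC ⇒ C·C·AA·BC·AA·BC
    A ↦ C
    B ↦ AA
    C ↦ BC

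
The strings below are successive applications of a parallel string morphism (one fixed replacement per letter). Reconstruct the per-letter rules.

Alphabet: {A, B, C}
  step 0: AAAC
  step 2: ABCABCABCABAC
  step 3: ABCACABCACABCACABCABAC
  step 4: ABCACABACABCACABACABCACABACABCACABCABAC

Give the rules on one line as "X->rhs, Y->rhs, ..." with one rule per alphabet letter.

  step 3 ⇒ step 4: ABCACABCACABCACABCABAC ⇒ AB·C·AC·AB·AC·AB·C·AC·AB·AC·AB·C·AC·AB·AC·AB·C·AC·AB·C·AB·AC
    A ↦ AB
    B ↦ C
    C ↦ AC

A->AB, B->C, C->AC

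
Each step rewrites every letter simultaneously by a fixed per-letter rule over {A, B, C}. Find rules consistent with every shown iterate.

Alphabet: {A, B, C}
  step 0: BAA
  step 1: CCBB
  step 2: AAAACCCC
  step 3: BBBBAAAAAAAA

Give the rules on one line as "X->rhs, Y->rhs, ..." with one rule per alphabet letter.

  step 2 ⇒ step 3: AAAACCCC ⇒ B·B·B·B·AA·AA·AA·AA
    A ↦ B
    C ↦ AA
  step 0 ⇒ step 1: BAA ⇒ CC·B·B
    B ↦ CC

A->B, B->CC, C->AA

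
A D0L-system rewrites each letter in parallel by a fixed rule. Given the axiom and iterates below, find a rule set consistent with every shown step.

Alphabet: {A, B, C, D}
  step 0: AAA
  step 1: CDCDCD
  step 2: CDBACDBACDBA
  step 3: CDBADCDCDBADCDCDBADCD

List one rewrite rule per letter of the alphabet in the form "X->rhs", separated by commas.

  step 2 ⇒ step 3: CDBACDBACDBA ⇒ CD·BA·D·CD·CD·BA·D·CD·CD·BA·D·CD
    A ↦ CD
    B ↦ D
    C ↦ CD
    D ↦ BA

A->CD, B->D, C->CD, D->BA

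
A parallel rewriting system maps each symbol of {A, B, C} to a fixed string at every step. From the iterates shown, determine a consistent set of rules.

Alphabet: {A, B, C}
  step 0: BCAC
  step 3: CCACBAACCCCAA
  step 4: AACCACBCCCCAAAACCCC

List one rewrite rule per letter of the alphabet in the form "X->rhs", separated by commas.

A->CC, B->CB, C->A

  step 3 ⇒ step 4: CCACBAACCCCAA ⇒ A·A·CC·A·CB·CC·CC·A·A·A·A·CC·CC
    A ↦ CC
    B ↦ CB
    C ↦ A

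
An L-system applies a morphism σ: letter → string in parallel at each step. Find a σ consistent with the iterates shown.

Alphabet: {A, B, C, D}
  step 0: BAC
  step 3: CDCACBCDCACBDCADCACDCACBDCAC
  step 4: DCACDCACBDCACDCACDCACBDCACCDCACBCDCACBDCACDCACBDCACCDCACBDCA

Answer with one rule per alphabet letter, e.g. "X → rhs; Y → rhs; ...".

  step 3 ⇒ step 4: CDCACBCDCACBDCADCACDCACBDCAC ⇒ DCA·C·DCA·CB·DCA·C·DCA·C·DCA·CB·DCA·C·C·DCA·CB·C·DCA·CB·DCA·C·DCA·CB·DCA·C·C·DCA·CB·DCA
    A ↦ CB
    B ↦ C
    C ↦ DCA
    D ↦ C

A->CB, B->C, C->DCA, D->C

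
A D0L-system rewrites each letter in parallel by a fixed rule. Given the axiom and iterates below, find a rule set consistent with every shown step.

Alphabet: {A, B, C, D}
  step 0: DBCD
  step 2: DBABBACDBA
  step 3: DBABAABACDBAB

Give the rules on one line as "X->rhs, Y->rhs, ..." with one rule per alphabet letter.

A->B, B->A, C->AC, D->DB

  step 2 ⇒ step 3: DBABBACDBA ⇒ DB·A·B·A·A·B·AC·DB·A·B
    A ↦ B
    B ↦ A
    C ↦ AC
    D ↦ DB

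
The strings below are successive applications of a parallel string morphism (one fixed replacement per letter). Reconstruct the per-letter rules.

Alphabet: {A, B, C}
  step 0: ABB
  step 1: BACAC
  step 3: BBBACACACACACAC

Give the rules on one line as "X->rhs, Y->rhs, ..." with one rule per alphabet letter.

  step 0 ⇒ step 1: ABB ⇒ B·AC·AC
    A ↦ B
    B ↦ AC
    C ↦ BB  (constrained at step 1)

A->B, B->AC, C->BB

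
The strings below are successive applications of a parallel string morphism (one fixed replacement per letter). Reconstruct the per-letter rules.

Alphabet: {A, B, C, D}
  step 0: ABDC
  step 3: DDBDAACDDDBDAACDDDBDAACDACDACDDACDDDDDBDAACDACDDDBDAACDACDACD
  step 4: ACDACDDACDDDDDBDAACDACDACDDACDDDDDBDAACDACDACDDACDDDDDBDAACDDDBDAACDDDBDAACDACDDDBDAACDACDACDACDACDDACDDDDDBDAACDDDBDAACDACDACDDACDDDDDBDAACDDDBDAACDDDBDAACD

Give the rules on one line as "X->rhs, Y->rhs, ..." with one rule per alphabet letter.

  step 3 ⇒ step 4: DDBDAACDDDBDAACDDDBDAACDACDACDDACDDDDDBDAACDACDDDBDAACDACDACD ⇒ ACD·ACD·D·ACD·DD·DD·BDA·ACD·ACD·ACD·D·ACD·DD·DD·BDA·ACD·ACD·ACD·D·ACD·DD·DD·BDA·ACD·DD·BDA·ACD·DD·BDA·ACD·ACD·DD·BDA·ACD·ACD·ACD·ACD·ACD·D·ACD·DD·DD·BDA·ACD·DD·BDA·ACD·ACD·ACD·D·ACD·DD·DD·BDA·ACD·DD·BDA·ACD·DD·BDA·ACD
    A ↦ DD
    B ↦ D
    C ↦ BDA
    D ↦ ACD

A->DD, B->D, C->BDA, D->ACD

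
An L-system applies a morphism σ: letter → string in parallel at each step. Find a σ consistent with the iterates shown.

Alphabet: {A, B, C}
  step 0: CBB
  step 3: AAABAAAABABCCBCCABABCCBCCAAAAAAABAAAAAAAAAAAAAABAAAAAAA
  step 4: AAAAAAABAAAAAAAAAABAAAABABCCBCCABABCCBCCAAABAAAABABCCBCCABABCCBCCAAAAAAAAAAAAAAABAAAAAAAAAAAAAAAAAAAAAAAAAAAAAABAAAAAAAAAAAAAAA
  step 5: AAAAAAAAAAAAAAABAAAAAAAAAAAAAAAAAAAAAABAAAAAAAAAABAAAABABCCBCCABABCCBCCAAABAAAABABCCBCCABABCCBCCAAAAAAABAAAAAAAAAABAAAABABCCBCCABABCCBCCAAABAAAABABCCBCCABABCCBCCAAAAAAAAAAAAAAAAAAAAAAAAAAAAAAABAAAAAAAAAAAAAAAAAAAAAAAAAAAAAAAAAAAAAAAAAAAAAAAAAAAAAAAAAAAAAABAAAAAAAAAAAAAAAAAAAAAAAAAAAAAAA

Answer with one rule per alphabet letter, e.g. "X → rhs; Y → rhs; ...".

  step 4 ⇒ step 5: AAAAAAABAAAAAAAAAABAAAABABCCBCCABABCCBCCAAABAAAABABCCBCCABABCCBCCAAAAAAAAAAAAAAABAAAAAAAAAAAAAAAAAAAAAAAAAAAAAABAAAAAAAAAAAAAAA ⇒ AA·AA·AA·AA·AA·AA·AA·ABA·AA·AA·AA·AA·AA·AA·AA·AA·AA·AA·ABA·AA·AA·AA·AA·ABA·AA·ABA·BCC·BCC·ABA·BCC·BCC·AA·ABA·AA·ABA·BCC·BCC·ABA·BCC·BCC·AA·AA·AA·ABA·AA·AA·AA·AA·ABA·AA·ABA·BCC·BCC·ABA·BCC·BCC·AA·ABA·AA·ABA·BCC·BCC·ABA·BCC·BCC·AA·AA·AA·AA·AA·AA·AA·AA·AA·AA·AA·AA·AA·AA·AA·ABA·AA·AA·AA·AA·AA·AA·AA·AA·AA·AA·AA·AA·AA·AA·AA·AA·AA·AA·AA·AA·AA·AA·AA·AA·AA·AA·AA·AA·AA·AA·ABA·AA·AA·AA·AA·AA·AA·AA·AA·AA·AA·AA·AA·AA·AA·AA
    A ↦ AA
    B ↦ ABA
    C ↦ BCC

A->AA, B->ABA, C->BCC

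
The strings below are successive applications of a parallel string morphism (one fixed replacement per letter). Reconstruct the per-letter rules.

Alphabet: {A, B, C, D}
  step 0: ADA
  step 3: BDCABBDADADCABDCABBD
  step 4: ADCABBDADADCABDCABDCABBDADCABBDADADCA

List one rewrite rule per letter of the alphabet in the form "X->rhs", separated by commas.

A->BD, B->AD, C->B, D->CA

  step 3 ⇒ step 4: BDCABBDADADCABDCABBD ⇒ AD·CA·B·BD·AD·AD·CA·BD·CA·BD·CA·B·BD·AD·CA·B·BD·AD·AD·CA
    A ↦ BD
    B ↦ AD
    C ↦ B
    D ↦ CA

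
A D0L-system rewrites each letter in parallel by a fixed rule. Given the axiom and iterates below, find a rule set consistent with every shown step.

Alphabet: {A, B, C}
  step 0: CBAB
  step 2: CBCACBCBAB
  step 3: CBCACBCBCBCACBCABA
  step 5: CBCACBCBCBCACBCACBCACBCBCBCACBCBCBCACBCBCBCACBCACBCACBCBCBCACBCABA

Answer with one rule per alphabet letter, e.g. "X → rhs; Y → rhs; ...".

A->B, B->A, C->CBC

  step 2 ⇒ step 3: CBCACBCBAB ⇒ CBC·A·CBC·B·CBC·A·CBC·A·B·A
    A ↦ B
    B ↦ A
    C ↦ CBC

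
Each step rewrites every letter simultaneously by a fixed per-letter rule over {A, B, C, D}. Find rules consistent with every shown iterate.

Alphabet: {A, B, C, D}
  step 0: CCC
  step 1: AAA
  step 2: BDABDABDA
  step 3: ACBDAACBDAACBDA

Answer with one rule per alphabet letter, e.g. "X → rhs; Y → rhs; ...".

  step 2 ⇒ step 3: BDABDABDA ⇒ A·C·BDA·A·C·BDA·A·C·BDA
    A ↦ BDA
    B ↦ A
    D ↦ C
  step 0 ⇒ step 1: CCC ⇒ A·A·A
    C ↦ A

A->BDA, B->A, C->A, D->C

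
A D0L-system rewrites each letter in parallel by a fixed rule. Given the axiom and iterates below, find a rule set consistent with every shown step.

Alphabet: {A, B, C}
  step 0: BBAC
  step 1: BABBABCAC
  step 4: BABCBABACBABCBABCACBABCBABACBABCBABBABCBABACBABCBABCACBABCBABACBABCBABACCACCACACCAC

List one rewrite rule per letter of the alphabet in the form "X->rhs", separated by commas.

A->C, B->BAB, C->AC

  step 0 ⇒ step 1: BBAC ⇒ BAB·BAB·C·AC
    A ↦ C
    B ↦ BAB
    C ↦ AC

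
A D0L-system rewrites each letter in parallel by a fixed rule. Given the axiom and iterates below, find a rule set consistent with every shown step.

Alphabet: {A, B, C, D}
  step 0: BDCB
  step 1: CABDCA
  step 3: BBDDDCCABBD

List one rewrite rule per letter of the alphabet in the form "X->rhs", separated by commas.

  step 0 ⇒ step 1: BDCB ⇒ CA·B·D·CA
    B ↦ CA
    C ↦ D
    D ↦ B
    A ↦ DC  (constrained at step 1)

A->DC, B->CA, C->D, D->B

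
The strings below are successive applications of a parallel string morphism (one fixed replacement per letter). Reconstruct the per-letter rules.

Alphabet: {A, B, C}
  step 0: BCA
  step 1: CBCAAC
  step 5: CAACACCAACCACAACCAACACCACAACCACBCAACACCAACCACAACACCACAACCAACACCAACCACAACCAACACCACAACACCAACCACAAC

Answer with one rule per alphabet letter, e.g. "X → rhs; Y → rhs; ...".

A->AC, B->CB, C->CA

  step 0 ⇒ step 1: BCA ⇒ CB·CA·AC
    A ↦ AC
    B ↦ CB
    C ↦ CA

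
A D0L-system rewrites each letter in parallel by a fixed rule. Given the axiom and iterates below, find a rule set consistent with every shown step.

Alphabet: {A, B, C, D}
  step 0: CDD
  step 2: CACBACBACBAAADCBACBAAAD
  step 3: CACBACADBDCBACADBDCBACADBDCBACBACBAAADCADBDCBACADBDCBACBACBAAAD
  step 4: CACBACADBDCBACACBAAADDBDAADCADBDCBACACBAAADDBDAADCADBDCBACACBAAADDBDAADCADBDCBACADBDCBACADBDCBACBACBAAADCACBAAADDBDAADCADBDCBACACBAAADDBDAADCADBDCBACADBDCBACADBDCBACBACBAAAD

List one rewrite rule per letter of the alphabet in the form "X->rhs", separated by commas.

A->CBA, B->DBD, C->CA, D->AAD

  step 3 ⇒ step 4: CACBACADBDCBACADBDCBACADBDCBACBACBAAADCADBDCBACADBDCBACBACBAAAD ⇒ CA·CBA·CA·DBD·CBA·CA·CBA·AAD·DBD·AAD·CA·DBD·CBA·CA·CBA·AAD·DBD·AAD·CA·DBD·CBA·CA·CBA·AAD·DBD·AAD·CA·DBD·CBA·CA·DBD·CBA·CA·DBD·CBA·CBA·CBA·AAD·CA·CBA·AAD·DBD·AAD·CA·DBD·CBA·CA·CBA·AAD·DBD·AAD·CA·DBD·CBA·CA·DBD·CBA·CA·DBD·CBA·CBA·CBA·AAD
    A ↦ CBA
    B ↦ DBD
    C ↦ CA
    D ↦ AAD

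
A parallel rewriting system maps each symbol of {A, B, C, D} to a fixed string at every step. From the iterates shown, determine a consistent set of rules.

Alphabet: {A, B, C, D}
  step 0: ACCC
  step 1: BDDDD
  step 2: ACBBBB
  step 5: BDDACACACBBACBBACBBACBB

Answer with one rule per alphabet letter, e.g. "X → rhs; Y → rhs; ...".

A->BD, B->AC, C->D, D->B

  step 1 ⇒ step 2: BDDDD ⇒ AC·B·B·B·B
    B ↦ AC
    D ↦ B
  step 0 ⇒ step 1: ACCC ⇒ BD·D·D·D
    A ↦ BD
  step 0 ⇒ step 1: ACCC ⇒ BD·D·D·D
    C ↦ D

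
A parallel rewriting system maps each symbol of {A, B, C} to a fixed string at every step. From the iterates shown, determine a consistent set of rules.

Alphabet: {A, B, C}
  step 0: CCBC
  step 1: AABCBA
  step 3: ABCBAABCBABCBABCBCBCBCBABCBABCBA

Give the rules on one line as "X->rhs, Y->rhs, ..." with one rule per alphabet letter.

A->CBC, B->BCB, C->A

  step 0 ⇒ step 1: CCBC ⇒ A·A·BCB·A
    B ↦ BCB
    C ↦ A
    A ↦ CBC  (constrained at step 1)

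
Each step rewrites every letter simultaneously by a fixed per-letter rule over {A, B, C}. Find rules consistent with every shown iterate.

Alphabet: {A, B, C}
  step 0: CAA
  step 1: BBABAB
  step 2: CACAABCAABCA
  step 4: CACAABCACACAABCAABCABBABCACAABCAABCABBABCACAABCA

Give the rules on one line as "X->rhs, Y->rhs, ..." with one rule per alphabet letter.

A->AB, B->CA, C->BB

  step 1 ⇒ step 2: BBABAB ⇒ CA·CA·AB·CA·AB·CA
    A ↦ AB
    B ↦ CA
  step 0 ⇒ step 1: CAA ⇒ BB·AB·AB
    C ↦ BB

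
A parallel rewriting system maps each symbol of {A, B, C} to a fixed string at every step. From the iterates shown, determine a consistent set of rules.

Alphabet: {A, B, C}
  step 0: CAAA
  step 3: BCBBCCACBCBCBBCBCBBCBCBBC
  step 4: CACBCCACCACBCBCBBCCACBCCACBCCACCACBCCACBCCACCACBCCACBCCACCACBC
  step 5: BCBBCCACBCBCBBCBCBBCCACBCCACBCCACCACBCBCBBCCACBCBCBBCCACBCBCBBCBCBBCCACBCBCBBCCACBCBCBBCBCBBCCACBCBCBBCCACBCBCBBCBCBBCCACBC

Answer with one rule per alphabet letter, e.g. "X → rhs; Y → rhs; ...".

A->B, B->CAC, C->BC

  step 4 ⇒ step 5: CACBCCACCACBCBCBBCCACBCCACBCCACCACBCCACBCCACCACBCCACBCCACCACBC ⇒ BC·B·BC·CAC·BC·BC·B·BC·BC·B·BC·CAC·BC·CAC·BC·CAC·CAC·BC·BC·B·BC·CAC·BC·BC·B·BC·CAC·BC·BC·B·BC·BC·B·BC·CAC·BC·BC·B·BC·CAC·BC·BC·B·BC·BC·B·BC·CAC·BC·BC·B·BC·CAC·BC·BC·B·BC·BC·B·BC·CAC·BC
    A ↦ B
    B ↦ CAC
    C ↦ BC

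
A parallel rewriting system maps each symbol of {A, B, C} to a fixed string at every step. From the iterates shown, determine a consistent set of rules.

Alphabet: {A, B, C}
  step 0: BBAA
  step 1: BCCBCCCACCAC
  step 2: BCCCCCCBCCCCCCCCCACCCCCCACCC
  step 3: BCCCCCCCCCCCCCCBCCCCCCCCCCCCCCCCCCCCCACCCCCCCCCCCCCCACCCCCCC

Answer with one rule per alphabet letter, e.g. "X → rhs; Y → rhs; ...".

  step 2 ⇒ step 3: BCCCCCCBCCCCCCCCCACCCCCCACCC ⇒ BCC·CC·CC·CC·CC·CC·CC·BCC·CC·CC·CC·CC·CC·CC·CC·CC·CC·CAC·CC·CC·CC·CC·CC·CC·CAC·CC·CC·CC
    A ↦ CAC
    B ↦ BCC
    C ↦ CC

A->CAC, B->BCC, C->CC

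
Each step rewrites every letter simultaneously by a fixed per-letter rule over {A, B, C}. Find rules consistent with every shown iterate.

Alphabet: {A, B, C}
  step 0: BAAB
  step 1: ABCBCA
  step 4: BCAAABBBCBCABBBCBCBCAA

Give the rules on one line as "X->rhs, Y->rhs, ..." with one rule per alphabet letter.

  step 0 ⇒ step 1: BAAB ⇒ A·BC·BC·A
    A ↦ BC
    B ↦ A
    C ↦ BB  (constrained at step 1)

A->BC, B->A, C->BB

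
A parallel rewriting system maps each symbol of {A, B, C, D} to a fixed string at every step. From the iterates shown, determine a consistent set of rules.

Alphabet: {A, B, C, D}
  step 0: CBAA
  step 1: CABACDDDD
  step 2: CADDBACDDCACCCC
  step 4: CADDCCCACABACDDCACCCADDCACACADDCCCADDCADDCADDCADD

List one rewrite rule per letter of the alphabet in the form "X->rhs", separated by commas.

  step 1 ⇒ step 2: CABACDDDD ⇒ CA·DD·BAC·DD·CA·C·C·C·C
    A ↦ DD
    B ↦ BAC
    C ↦ CA
    D ↦ C

A->DD, B->BAC, C->CA, D->C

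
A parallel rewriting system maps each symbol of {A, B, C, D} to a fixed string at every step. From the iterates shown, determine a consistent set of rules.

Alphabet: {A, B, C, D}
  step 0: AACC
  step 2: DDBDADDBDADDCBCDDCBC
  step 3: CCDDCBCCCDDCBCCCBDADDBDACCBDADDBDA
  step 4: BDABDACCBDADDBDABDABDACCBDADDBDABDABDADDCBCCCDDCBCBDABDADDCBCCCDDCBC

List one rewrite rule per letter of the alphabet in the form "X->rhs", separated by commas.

  step 3 ⇒ step 4: CCDDCBCCCDDCBCCCBDADDBDACCBDADDBDA ⇒ BDA·BDA·C·C·BDA·DD·BDA·BDA·BDA·C·C·BDA·DD·BDA·BDA·BDA·DD·C·BC·C·C·DD·C·BC·BDA·BDA·DD·C·BC·C·C·DD·C·BC
    A ↦ BC
    B ↦ DD
    C ↦ BDA
    D ↦ C

A->BC, B->DD, C->BDA, D->C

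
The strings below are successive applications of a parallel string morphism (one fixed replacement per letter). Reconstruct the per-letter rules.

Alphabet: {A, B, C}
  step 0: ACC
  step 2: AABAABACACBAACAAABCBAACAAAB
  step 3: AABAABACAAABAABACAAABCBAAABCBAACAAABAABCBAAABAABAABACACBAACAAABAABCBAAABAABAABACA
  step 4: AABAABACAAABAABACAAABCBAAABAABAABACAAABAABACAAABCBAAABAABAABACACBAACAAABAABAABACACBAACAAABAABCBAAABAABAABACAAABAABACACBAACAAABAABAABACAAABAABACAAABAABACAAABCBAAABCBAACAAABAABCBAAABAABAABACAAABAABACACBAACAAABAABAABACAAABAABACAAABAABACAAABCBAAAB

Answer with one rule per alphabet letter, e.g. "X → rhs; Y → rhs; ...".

A->AAB, B->ACA, C->CBA

  step 3 ⇒ step 4: AABAABACAAABAABACAAABCBAAABCBAACAAABAABCBAAABAABAABACACBAACAAABAABCBAAABAABAABACA ⇒ AAB·AAB·ACA·AAB·AAB·ACA·AAB·CBA·AAB·AAB·AAB·ACA·AAB·AAB·ACA·AAB·CBA·AAB·AAB·AAB·ACA·CBA·ACA·AAB·AAB·AAB·ACA·CBA·ACA·AAB·AAB·CBA·AAB·AAB·AAB·ACA·AAB·AAB·ACA·CBA·ACA·AAB·AAB·AAB·ACA·AAB·AAB·ACA·AAB·AAB·ACA·AAB·CBA·AAB·CBA·ACA·AAB·AAB·CBA·AAB·AAB·AAB·ACA·AAB·AAB·ACA·CBA·ACA·AAB·AAB·AAB·ACA·AAB·AAB·ACA·AAB·AAB·ACA·AAB·CBA·AAB
    A ↦ AAB
    B ↦ ACA
    C ↦ CBA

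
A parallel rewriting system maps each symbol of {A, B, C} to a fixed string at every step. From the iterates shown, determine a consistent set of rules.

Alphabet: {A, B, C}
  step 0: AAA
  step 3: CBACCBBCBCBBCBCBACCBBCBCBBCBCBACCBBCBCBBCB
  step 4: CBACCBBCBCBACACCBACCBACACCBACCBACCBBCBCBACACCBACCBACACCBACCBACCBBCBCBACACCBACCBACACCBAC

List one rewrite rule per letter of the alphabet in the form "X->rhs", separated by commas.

A->CBB, B->AC, C->CB

  step 3 ⇒ step 4: CBACCBBCBCBBCBCBACCBBCBCBBCBCBACCBBCBCBBCB ⇒ CB·AC·CBB·CB·CB·AC·AC·CB·AC·CB·AC·AC·CB·AC·CB·AC·CBB·CB·CB·AC·AC·CB·AC·CB·AC·AC·CB·AC·CB·AC·CBB·CB·CB·AC·AC·CB·AC·CB·AC·AC·CB·AC
    A ↦ CBB
    B ↦ AC
    C ↦ CB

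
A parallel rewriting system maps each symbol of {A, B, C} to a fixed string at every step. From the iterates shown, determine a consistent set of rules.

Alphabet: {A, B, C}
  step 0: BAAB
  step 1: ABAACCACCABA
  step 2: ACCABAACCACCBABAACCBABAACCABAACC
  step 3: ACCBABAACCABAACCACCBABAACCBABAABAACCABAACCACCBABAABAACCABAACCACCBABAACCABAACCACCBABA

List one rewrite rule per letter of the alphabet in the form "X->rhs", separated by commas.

  step 2 ⇒ step 3: ACCABAACCACCBABAACCBABAACCABAACC ⇒ ACC·BA·BA·ACC·ABA·ACC·ACC·BA·BA·ACC·BA·BA·ABA·ACC·ABA·ACC·ACC·BA·BA·ABA·ACC·ABA·ACC·ACC·BA·BA·ACC·ABA·ACC·ACC·BA·BA
    A ↦ ACC
    B ↦ ABA
    C ↦ BA

A->ACC, B->ABA, C->BA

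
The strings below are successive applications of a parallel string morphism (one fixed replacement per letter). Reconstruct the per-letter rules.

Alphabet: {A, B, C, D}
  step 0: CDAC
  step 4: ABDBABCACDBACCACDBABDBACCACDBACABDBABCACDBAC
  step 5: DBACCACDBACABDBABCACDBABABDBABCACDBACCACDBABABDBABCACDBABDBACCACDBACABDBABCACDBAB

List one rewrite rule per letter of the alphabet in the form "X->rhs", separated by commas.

A->DB, B->AC, C->AB, D->C

  step 4 ⇒ step 5: ABDBABCACDBACCACDBABDBACCACDBACABDBABCACDBAC ⇒ DB·AC·C·AC·DB·AC·AB·DB·AB·C·AC·DB·AB·AB·DB·AB·C·AC·DB·AC·C·AC·DB·AB·AB·DB·AB·C·AC·DB·AB·DB·AC·C·AC·DB·AC·AB·DB·AB·C·AC·DB·AB
    A ↦ DB
    B ↦ AC
    C ↦ AB
    D ↦ C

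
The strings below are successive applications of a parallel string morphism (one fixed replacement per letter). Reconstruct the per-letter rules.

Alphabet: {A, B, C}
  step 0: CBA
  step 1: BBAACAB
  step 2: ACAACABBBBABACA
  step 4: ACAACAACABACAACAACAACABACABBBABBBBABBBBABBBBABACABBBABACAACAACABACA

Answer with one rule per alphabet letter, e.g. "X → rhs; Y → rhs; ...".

A->B, B->ACA, C->BBA

  step 1 ⇒ step 2: BBAACAB ⇒ ACA·ACA·B·B·BBA·B·ACA
    A ↦ B
    B ↦ ACA
    C ↦ BBA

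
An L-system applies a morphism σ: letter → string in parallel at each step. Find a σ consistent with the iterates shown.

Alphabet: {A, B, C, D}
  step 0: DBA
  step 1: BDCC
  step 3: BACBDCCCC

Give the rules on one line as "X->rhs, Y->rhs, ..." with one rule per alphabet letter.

A->C, B->C, C->BA, D->BD

  step 0 ⇒ step 1: DBA ⇒ BD·C·C
    A ↦ C
    B ↦ C
    D ↦ BD
    C ↦ BA  (constrained at step 1)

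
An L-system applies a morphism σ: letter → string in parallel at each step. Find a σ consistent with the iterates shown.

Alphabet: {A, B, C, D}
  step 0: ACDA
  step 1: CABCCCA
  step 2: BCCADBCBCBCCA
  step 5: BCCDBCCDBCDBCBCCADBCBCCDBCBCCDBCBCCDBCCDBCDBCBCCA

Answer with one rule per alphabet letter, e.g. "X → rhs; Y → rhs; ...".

  step 1 ⇒ step 2: CABCCCA ⇒ BC·CA·D·BC·BC·BC·CA
    A ↦ CA
    B ↦ D
    C ↦ BC
  step 0 ⇒ step 1: ACDA ⇒ CA·BC·C·CA
    D ↦ C

A->CA, B->D, C->BC, D->C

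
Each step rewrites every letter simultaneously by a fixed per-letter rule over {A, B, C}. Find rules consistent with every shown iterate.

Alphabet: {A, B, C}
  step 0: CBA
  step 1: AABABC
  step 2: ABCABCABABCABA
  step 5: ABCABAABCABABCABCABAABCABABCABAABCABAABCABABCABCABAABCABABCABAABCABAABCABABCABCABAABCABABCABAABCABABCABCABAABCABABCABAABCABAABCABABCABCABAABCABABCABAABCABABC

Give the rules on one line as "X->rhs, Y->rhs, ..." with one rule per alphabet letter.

A->ABC, B->AB, C->A

  step 1 ⇒ step 2: AABABC ⇒ ABC·ABC·AB·ABC·AB·A
    A ↦ ABC
    B ↦ AB
    C ↦ A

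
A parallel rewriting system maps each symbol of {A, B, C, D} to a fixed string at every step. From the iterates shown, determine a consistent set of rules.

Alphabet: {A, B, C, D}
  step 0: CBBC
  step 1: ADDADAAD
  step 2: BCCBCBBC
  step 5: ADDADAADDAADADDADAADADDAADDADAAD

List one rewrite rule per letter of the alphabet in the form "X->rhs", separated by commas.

  step 1 ⇒ step 2: ADDADAAD ⇒ B·C·C·B·C·B·B·C
    A ↦ B
    D ↦ C
  step 0 ⇒ step 1: CBBC ⇒ AD·DA·DA·AD
    B ↦ DA
  step 0 ⇒ step 1: CBBC ⇒ AD·DA·DA·AD
    C ↦ AD

A->B, B->DA, C->AD, D->C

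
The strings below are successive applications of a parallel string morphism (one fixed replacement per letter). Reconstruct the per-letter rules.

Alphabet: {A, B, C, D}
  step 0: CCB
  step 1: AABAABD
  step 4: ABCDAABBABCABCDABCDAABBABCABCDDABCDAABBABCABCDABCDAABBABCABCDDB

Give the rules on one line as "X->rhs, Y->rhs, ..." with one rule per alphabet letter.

  step 0 ⇒ step 1: CCB ⇒ AAB·AAB·D
    B ↦ D
    C ↦ AAB
    A ↦ ABC  (constrained at step 1)
    D ↦ B  (constrained at step 1)

A->ABC, B->D, C->AAB, D->B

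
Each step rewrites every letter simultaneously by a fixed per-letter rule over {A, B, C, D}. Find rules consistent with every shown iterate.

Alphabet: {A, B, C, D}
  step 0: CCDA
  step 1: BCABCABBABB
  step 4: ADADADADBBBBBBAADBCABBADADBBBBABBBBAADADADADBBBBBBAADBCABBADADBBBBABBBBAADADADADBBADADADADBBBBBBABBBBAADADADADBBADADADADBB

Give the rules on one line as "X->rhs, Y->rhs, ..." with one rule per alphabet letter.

  step 0 ⇒ step 1: CCDA ⇒ BCA·BCA·BBA·BB
    A ↦ BB
    C ↦ BCA
    D ↦ BBA
    B ↦ AD  (constrained at step 1)

A->BB, B->AD, C->BCA, D->BBA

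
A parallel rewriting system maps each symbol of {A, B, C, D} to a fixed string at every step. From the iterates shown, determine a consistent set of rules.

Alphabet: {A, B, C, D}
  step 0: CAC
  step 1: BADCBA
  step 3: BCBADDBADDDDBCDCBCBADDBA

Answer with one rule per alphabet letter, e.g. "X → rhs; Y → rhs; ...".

  step 0 ⇒ step 1: CAC ⇒ BA·DC·BA
    A ↦ DC
    C ↦ BA
    B ↦ BC  (constrained at step 1)
    D ↦ DD  (constrained at step 1)

A->DC, B->BC, C->BA, D->DD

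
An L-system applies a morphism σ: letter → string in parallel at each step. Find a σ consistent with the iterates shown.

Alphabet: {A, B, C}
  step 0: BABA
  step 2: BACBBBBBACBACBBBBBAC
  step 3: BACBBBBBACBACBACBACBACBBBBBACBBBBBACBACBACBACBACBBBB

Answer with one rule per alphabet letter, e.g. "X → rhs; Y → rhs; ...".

  step 2 ⇒ step 3: BACBBBBBACBACBBBBBAC ⇒ BAC·B·BBB·BAC·BAC·BAC·BAC·BAC·B·BBB·BAC·B·BBB·BAC·BAC·BAC·BAC·BAC·B·BBB
    A ↦ B
    B ↦ BAC
    C ↦ BBB

A->B, B->BAC, C->BBB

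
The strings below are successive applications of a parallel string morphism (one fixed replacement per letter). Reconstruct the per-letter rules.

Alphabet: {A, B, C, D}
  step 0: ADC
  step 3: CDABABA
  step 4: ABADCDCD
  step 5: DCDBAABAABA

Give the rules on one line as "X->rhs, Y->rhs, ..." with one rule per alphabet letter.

A->D, B->C, C->A, D->BA

  step 4 ⇒ step 5: ABADCDCD ⇒ D·C·D·BA·A·BA·A·BA
    A ↦ D
    B ↦ C
    C ↦ A
    D ↦ BA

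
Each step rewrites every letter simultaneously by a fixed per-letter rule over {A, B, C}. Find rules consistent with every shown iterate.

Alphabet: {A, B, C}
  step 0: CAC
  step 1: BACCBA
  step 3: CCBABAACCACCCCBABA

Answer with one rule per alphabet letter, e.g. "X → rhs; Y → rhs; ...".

  step 0 ⇒ step 1: CAC ⇒ BA·CC·BA
    A ↦ CC
    C ↦ BA
    B ↦ A  (constrained at step 1)

A->CC, B->A, C->BA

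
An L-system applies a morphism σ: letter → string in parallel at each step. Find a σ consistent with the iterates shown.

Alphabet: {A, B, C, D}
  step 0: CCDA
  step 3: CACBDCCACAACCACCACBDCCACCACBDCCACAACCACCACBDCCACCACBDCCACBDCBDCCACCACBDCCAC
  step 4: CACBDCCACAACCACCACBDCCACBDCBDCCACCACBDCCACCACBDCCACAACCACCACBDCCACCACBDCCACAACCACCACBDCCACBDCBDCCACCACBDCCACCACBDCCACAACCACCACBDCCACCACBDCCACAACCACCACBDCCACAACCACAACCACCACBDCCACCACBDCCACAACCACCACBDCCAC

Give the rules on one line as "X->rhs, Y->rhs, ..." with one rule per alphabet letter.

A->BDC, B->AA, C->CAC, D->C

  step 3 ⇒ step 4: CACBDCCACAACCACCACBDCCACCACBDCCACAACCACCACBDCCACCACBDCCACBDCBDCCACCACBDCCAC ⇒ CAC·BDC·CAC·AA·C·CAC·CAC·BDC·CAC·BDC·BDC·CAC·CAC·BDC·CAC·CAC·BDC·CAC·AA·C·CAC·CAC·BDC·CAC·CAC·BDC·CAC·AA·C·CAC·CAC·BDC·CAC·BDC·BDC·CAC·CAC·BDC·CAC·CAC·BDC·CAC·AA·C·CAC·CAC·BDC·CAC·CAC·BDC·CAC·AA·C·CAC·CAC·BDC·CAC·AA·C·CAC·AA·C·CAC·CAC·BDC·CAC·CAC·BDC·CAC·AA·C·CAC·CAC·BDC·CAC
    A ↦ BDC
    B ↦ AA
    C ↦ CAC
    D ↦ C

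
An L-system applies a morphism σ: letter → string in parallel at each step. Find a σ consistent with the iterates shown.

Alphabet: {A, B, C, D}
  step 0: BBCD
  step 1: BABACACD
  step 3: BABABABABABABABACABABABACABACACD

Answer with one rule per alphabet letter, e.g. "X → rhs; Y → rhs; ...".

A->BA, B->BA, C->CA, D->CD

  step 0 ⇒ step 1: BBCD ⇒ BA·BA·CA·CD
    B ↦ BA
    C ↦ CA
    D ↦ CD
    A ↦ BA  (constrained at step 1)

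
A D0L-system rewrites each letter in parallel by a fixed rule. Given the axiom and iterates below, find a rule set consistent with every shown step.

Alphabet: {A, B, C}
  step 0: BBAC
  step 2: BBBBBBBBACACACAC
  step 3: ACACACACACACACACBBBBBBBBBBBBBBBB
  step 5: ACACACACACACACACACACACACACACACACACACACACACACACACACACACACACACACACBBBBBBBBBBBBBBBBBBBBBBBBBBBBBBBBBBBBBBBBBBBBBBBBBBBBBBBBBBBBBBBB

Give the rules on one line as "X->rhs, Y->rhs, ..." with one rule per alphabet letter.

  step 2 ⇒ step 3: BBBBBBBBACACACAC ⇒ AC·AC·AC·AC·AC·AC·AC·AC·BB·BB·BB·BB·BB·BB·BB·BB
    A ↦ BB
    B ↦ AC
    C ↦ BB

A->BB, B->AC, C->BB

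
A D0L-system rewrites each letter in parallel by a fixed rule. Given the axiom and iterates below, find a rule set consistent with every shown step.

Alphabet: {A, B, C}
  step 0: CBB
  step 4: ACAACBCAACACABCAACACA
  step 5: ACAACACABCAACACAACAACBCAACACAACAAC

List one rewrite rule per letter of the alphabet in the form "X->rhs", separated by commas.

  step 4 ⇒ step 5: ACAACBCAACACABCAACACA ⇒ AC·A·AC·AC·A·BC·A·AC·AC·A·AC·A·AC·BC·A·AC·AC·A·AC·A·AC
    A ↦ AC
    B ↦ BC
    C ↦ A

A->AC, B->BC, C->A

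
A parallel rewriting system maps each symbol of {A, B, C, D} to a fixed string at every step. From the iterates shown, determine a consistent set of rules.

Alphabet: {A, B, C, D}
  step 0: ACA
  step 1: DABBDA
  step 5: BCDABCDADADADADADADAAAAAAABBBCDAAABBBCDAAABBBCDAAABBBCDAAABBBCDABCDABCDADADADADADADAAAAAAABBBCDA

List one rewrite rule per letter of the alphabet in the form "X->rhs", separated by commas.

  step 0 ⇒ step 1: ACA ⇒ DA·BB·DA
    A ↦ DA
    C ↦ BB
    B ↦ AA  (constrained at step 1)
    D ↦ BC  (constrained at step 1)

A->DA, B->AA, C->BB, D->BC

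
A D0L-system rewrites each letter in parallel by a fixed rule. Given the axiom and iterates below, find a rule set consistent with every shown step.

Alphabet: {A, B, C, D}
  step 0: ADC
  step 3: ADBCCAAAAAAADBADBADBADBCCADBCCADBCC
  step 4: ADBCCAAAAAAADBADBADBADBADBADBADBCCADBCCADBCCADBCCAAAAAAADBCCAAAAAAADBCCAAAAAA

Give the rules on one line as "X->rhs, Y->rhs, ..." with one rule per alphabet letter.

  step 3 ⇒ step 4: ADBCCAAAAAAADBADBADBADBCCADBCCADBCC ⇒ ADB·C·C·AAA·AAA·ADB·ADB·ADB·ADB·ADB·ADB·ADB·C·C·ADB·C·C·ADB·C·C·ADB·C·C·AAA·AAA·ADB·C·C·AAA·AAA·ADB·C·C·AAA·AAA
    A ↦ ADB
    B ↦ C
    C ↦ AAA
    D ↦ C

A->ADB, B->C, C->AAA, D->C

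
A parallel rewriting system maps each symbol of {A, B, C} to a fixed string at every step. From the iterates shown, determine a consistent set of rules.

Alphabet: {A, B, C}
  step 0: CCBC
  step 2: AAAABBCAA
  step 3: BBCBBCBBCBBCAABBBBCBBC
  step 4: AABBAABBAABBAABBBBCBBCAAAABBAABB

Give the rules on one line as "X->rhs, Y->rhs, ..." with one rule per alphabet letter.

A->BBC, B->A, C->BB

  step 3 ⇒ step 4: BBCBBCBBCBBCAABBBBCBBC ⇒ A·A·BB·A·A·BB·A·A·BB·A·A·BB·BBC·BBC·A·A·A·A·BB·A·A·BB
    A ↦ BBC
    B ↦ A
    C ↦ BB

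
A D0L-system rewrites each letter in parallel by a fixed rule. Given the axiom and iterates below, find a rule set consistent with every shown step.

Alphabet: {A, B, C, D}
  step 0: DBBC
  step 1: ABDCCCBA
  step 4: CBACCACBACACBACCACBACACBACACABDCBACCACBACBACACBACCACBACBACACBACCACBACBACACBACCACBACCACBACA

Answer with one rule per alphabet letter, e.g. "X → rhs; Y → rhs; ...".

A->CA, B->C, C->CBA, D->ABD

  step 0 ⇒ step 1: DBBC ⇒ ABD·C·C·CBA
    B ↦ C
    C ↦ CBA
    D ↦ ABD
    A ↦ CA  (constrained at step 1)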